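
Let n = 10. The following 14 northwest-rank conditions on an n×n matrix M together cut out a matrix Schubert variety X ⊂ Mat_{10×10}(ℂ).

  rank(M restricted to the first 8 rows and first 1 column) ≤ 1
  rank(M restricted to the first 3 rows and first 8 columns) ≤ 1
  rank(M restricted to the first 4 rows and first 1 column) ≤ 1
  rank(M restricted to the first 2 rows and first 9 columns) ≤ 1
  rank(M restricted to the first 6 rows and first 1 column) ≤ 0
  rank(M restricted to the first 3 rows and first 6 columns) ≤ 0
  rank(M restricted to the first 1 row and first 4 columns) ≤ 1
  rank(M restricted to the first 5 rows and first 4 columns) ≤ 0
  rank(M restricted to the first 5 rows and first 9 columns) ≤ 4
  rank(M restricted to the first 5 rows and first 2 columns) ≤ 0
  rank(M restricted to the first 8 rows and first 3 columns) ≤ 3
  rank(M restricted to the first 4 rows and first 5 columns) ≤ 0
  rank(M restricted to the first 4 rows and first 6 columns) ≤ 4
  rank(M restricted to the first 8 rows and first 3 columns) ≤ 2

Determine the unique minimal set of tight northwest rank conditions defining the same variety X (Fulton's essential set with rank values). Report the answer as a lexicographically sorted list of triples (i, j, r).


Reconstructing r_w from the 14 given conditions:

  R[1]: 0 | 0 | 0 | 0 | 0 | 0 | 1 | 1 | 1 | 1
  R[2]: 0 | 0 | 0 | 0 | 0 | 0 | 1 | 1 | 1 | 2
  R[3]: 0 | 0 | 0 | 0 | 0 | 0 | 1 | 1 | 2 | 3
  R[4]: 0 | 0 | 0 | 0 | 0 | 1 | 2 | 2 | 3 | 4
  R[5]: 0 | 0 | 0 | 0 | 1 | 2 | 3 | 3 | 4 | 5
  R[6]: 0 | 1 | 1 | 1 | 2 | 3 | 4 | 4 | 5 | 6
  R[7]: 1 | 2 | 2 | 2 | 3 | 4 | 5 | 5 | 6 | 7
  R[8]: 1 | 2 | 2 | 3 | 4 | 5 | 6 | 6 | 7 | 8
  R[9]: 1 | 2 | 3 | 4 | 5 | 6 | 7 | 7 | 8 | 9
  R[10]: 1 | 2 | 3 | 4 | 5 | 6 | 7 | 8 | 9 | 10

the unique w with this rank table is (7, 10, 9, 6, 5, 2, 1, 4, 3, 8).

7 SE-corners of the 32-cell Rothe diagram give Ess(w):

[(2, 9, 1), (3, 6, 0), (3, 8, 1), (4, 5, 0), (5, 4, 0), (6, 1, 0), (8, 3, 2)]


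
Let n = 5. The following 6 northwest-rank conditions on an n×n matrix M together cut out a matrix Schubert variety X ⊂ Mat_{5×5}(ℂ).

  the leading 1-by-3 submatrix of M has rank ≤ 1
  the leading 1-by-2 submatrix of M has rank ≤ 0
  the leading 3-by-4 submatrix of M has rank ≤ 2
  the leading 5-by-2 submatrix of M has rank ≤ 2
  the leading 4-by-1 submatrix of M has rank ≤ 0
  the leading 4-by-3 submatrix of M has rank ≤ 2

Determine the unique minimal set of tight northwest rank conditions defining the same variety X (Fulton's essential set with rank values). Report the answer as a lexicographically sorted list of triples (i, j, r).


Propagating the 6 rank bounds to every northwest block:

  R[1]: 0, 0, 1, 1, 1
  R[2]: 0, 1, 2, 2, 2
  R[3]: 0, 1, 2, 2, 3
  R[4]: 0, 1, 2, 3, 4
  R[5]: 1, 2, 3, 4, 5

hence w(1..5) = (3, 2, 5, 4, 1).

Fulton essential set (3 of the 6 Rothe cells):

[(1, 2, 0), (3, 4, 2), (4, 1, 0)]


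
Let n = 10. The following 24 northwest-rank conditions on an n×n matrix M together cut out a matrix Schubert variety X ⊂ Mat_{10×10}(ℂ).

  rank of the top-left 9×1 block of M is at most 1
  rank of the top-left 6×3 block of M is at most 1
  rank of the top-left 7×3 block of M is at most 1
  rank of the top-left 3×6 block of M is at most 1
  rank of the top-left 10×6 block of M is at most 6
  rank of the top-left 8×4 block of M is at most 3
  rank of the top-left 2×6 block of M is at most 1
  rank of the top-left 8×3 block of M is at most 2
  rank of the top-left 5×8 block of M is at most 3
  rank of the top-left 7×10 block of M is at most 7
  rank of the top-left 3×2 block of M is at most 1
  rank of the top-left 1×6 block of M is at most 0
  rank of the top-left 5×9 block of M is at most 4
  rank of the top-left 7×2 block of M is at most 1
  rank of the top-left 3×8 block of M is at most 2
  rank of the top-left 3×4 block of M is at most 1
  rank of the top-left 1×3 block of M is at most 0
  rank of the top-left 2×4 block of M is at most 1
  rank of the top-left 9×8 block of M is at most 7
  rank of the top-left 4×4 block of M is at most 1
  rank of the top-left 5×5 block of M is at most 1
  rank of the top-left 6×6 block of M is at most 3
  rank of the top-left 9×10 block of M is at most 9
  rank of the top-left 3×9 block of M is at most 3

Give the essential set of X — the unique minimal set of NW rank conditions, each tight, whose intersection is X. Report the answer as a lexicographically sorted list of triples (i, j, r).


Rank table r_w(10×10) implied by the 24 constraints:

  0, 0, 0, 0, 0, 0, 1, 1, 1, 1
  1, 1, 1, 1, 1, 1, 2, 2, 2, 2
  1, 1, 1, 1, 1, 1, 2, 2, 3, 3
  1, 1, 1, 1, 1, 2, 3, 3, 4, 4
  1, 1, 1, 1, 1, 2, 3, 3, 4, 5
  1, 1, 1, 2, 2, 3, 4, 4, 5, 6
  1, 1, 1, 2, 3, 4, 5, 5, 6, 7
  1, 2, 2, 3, 4, 5, 6, 6, 7, 8
  1, 2, 3, 4, 5, 6, 7, 7, 8, 9
  1, 2, 3, 4, 5, 6, 7, 8, 9, 10

reading off 1-entries of Δ²R: w = (7, 1, 9, 6, 10, 4, 5, 2, 3, 8).

ℓ(w)=25; the 6 essential cells (i,j,r):

[(1, 6, 0), (3, 6, 1), (3, 8, 2), (5, 5, 1), (5, 8, 3), (7, 3, 1)]


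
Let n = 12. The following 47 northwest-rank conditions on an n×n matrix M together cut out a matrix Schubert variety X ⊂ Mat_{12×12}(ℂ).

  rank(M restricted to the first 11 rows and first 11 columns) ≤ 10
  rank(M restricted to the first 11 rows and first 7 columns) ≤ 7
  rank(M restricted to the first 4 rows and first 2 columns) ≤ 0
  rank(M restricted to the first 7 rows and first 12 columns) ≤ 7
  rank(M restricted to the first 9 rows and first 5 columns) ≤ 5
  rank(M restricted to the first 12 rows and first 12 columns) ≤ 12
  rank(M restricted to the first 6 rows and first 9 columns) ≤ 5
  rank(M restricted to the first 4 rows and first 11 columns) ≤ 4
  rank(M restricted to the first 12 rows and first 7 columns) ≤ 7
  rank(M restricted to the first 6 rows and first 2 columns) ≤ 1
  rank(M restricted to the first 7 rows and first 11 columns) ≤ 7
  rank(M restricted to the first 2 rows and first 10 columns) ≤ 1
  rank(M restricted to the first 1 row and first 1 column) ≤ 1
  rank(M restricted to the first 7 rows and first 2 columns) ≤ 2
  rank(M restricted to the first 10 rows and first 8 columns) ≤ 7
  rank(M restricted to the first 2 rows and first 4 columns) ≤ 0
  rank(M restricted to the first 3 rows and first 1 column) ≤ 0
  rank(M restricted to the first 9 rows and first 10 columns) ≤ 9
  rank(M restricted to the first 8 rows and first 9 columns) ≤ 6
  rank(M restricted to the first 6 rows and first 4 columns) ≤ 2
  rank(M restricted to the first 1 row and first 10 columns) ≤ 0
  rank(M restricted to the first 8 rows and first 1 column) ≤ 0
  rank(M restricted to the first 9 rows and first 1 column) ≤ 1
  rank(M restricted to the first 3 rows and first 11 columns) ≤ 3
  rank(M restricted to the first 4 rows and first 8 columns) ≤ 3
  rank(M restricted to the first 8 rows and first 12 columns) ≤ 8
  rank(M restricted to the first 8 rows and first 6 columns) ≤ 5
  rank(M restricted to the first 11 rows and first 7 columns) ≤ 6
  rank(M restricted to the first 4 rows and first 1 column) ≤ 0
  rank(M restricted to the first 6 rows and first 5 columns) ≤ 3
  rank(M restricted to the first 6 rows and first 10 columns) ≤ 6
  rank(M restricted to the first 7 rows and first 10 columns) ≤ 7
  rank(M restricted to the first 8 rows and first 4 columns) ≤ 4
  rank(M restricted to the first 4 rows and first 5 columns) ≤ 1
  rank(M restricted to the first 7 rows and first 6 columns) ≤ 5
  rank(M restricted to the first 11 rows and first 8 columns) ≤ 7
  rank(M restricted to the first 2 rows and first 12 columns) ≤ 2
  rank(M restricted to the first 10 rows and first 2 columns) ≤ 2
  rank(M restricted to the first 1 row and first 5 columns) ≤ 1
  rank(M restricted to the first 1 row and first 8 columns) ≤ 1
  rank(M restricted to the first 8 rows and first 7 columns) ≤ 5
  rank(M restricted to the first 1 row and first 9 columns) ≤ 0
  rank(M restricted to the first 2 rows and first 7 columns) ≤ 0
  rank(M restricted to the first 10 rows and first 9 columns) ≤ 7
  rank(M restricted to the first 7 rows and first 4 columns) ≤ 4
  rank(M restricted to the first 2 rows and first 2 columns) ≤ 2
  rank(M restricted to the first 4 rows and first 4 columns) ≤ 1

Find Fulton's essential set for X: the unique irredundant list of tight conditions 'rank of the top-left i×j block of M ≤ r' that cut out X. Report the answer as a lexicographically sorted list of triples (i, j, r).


Computing R[i][j] = min implied NW-rank bound (n=12, 47 conditions):

  0 0 0 0 0 0 0 0 0 0 1 1
  0 0 0 0 0 0 0 1 1 1 2 2
  0 0 1 1 1 1 1 2 2 2 3 3
  0 0 1 1 1 2 2 3 3 3 4 4
  0 1 2 2 2 3 3 4 4 4 5 5
  0 1 2 2 3 4 4 5 5 5 6 6
  0 1 2 3 4 5 5 6 6 6 7 7
  0 1 2 3 4 5 5 6 6 7 8 8
  1 2 3 4 5 6 6 7 7 8 9 9
  1 2 3 4 5 6 6 7 7 8 9 10
  1 2 3 4 5 6 6 7 8 9 10 11
  1 2 3 4 5 6 7 8 9 10 11 12

the unique w with this rank table is (11, 8, 3, 6, 2, 5, 4, 10, 1, 12, 9, 7).

D(w) has 33 cells with 10 SE-corners; essential set:

[(1, 10, 0), (2, 7, 0), (4, 2, 0), (4, 5, 1), (6, 4, 2), (8, 1, 0), (8, 7, 5), (8, 9, 6), (10, 9, 7), (11, 7, 6)]


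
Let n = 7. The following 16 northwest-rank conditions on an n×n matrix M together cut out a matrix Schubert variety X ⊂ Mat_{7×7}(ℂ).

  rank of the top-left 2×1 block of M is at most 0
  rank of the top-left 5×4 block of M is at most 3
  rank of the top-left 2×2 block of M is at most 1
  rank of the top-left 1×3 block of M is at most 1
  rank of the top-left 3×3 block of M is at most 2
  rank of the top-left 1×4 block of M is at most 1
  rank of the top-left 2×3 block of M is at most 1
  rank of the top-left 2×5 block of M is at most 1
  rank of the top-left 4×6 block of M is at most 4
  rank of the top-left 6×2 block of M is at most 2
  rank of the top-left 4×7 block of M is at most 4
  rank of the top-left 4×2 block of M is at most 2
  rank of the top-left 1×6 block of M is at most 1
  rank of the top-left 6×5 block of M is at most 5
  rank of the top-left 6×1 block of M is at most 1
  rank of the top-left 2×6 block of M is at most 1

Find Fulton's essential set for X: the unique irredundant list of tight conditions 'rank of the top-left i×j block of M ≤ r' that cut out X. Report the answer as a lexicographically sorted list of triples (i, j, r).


Recovering R(i,j) via the rank-extension bound from the 16 conditions:

  i=1: 0  1  1  1  1  1  1
  i=2: 0  1  1  1  1  1  2
  i=3: 1  2  2  2  2  2  3
  i=4: 1  2  3  3  3  3  4
  i=5: 1  2  3  3  4  4  5
  i=6: 1  2  3  4  5  5  6
  i=7: 1  2  3  4  5  6  7

second differences of R give the permutation w = (2, 7, 1, 3, 5, 4, 6).

D(w) has 7 cells with 3 SE-corners; essential set:

[(2, 1, 0), (2, 6, 1), (5, 4, 3)]


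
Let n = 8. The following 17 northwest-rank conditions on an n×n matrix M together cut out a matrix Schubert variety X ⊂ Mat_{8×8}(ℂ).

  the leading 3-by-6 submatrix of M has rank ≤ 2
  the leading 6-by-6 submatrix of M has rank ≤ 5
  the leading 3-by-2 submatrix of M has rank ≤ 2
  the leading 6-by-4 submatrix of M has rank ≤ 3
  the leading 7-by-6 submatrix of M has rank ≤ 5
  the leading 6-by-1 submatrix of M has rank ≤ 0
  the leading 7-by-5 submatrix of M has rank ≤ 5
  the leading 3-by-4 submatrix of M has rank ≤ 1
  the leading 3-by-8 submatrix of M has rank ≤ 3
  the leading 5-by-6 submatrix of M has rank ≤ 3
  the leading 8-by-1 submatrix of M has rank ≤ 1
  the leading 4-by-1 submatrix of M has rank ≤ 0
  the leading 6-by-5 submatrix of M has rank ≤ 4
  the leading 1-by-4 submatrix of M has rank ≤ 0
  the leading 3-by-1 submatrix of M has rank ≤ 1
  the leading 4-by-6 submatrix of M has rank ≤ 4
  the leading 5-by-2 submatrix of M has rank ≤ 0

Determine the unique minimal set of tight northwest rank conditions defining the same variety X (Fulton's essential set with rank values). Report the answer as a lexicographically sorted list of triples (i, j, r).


Reconstructing r_w from the 17 given conditions:

  0  0  0  0  1  1  1  1
  0  0  1  1  2  2  2  2
  0  0  1  1  2  2  3  3
  0  0  1  2  3  3  4  4
  0  0  1  2  3  3  4  5
  0  1  2  3  4  4  5  6
  1  2  3  4  5  5  6  7
  1  2  3  4  5  6  7  8

second differences of R give the permutation w = (5, 3, 7, 4, 8, 2, 1, 6).

Rothe diagram D(w) (16 cells), 6 SE-corners (essential conditions):

[(1, 4, 0), (3, 4, 1), (3, 6, 2), (5, 2, 0), (5, 6, 3), (6, 1, 0)]


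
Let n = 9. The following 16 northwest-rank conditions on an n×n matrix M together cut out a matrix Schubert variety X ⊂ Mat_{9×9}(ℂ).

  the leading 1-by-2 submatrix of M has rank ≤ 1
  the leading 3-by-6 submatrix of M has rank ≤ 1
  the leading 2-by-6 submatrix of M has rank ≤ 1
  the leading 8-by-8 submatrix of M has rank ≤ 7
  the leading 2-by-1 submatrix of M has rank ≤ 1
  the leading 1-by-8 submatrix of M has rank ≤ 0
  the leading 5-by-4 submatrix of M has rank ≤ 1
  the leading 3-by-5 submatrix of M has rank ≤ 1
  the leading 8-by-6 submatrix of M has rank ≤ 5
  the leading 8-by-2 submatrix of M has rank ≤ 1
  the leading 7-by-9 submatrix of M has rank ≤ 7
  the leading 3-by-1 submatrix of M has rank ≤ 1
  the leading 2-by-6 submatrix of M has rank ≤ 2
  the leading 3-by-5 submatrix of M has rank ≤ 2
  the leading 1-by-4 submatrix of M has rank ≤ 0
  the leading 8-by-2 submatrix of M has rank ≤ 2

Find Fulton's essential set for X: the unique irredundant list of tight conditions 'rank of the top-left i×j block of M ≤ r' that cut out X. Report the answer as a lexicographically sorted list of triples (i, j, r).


Computing R[i][j] = min implied NW-rank bound (n=9, 16 conditions):

  0 0 0 0 0 0 0 0 1
  1 1 1 1 1 1 1 1 2
  1 1 1 1 1 1 2 2 3
  1 1 1 1 2 2 3 3 4
  1 1 1 1 2 3 4 4 5
  1 1 2 2 3 4 5 5 6
  1 1 2 3 4 5 6 6 7
  1 1 2 3 4 5 6 7 8
  1 2 3 4 5 6 7 8 9

reading off 1-entries of Δ²R: w = (9, 1, 7, 5, 6, 3, 4, 8, 2).

ℓ(w)=22; the 4 essential cells (i,j,r):

[(1, 8, 0), (3, 6, 1), (5, 4, 1), (8, 2, 1)]


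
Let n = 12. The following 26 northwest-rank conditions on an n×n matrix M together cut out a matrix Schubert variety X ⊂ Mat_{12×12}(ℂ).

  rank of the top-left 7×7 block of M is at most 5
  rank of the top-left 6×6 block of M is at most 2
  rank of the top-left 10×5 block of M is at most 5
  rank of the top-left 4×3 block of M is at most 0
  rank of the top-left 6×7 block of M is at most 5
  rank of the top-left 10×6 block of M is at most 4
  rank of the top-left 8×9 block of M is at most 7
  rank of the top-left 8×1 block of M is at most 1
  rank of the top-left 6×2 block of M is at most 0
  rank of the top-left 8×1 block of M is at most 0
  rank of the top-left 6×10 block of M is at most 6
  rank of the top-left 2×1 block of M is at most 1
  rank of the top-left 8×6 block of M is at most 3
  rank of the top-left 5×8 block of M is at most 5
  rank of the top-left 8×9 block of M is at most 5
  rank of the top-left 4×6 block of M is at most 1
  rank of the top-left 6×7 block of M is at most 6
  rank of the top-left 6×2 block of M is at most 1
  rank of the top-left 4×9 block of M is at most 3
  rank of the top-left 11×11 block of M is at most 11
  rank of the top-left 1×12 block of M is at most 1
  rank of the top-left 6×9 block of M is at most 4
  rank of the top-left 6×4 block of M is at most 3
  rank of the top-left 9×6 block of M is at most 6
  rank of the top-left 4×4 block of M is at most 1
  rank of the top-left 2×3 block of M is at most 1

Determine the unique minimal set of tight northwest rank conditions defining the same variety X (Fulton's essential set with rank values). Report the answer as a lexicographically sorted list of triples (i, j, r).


Propagating the 26 rank bounds to every northwest block:

  0 0 0 1 1 1 1 1 1 1 1 1
  0 0 0 1 1 1 2 2 2 2 2 2
  0 0 0 1 1 1 2 3 3 3 3 3
  0 0 0 1 1 1 2 3 3 4 4 4
  0 0 1 2 2 2 3 4 4 5 5 5
  0 0 1 2 2 2 3 4 4 5 6 6
  0 1 2 3 3 3 4 5 5 6 7 7
  0 1 2 3 3 3 4 5 5 6 7 8
  1 2 3 4 4 4 5 6 6 7 8 9
  1 2 3 4 4 4 5 6 7 8 9 10
  1 2 3 4 5 5 6 7 8 9 10 11
  1 2 3 4 5 6 7 8 9 10 11 12

second differences of R give the permutation w = (4, 7, 8, 10, 3, 11, 2, 12, 1, 9, 5, 6).

Rothe diagram D(w) (33 cells), 10 SE-corners (essential conditions):

[(4, 3, 0), (4, 6, 1), (4, 9, 3), (6, 2, 0), (6, 6, 2), (6, 9, 4), (8, 1, 0), (8, 6, 3), (8, 9, 5), (10, 6, 4)]


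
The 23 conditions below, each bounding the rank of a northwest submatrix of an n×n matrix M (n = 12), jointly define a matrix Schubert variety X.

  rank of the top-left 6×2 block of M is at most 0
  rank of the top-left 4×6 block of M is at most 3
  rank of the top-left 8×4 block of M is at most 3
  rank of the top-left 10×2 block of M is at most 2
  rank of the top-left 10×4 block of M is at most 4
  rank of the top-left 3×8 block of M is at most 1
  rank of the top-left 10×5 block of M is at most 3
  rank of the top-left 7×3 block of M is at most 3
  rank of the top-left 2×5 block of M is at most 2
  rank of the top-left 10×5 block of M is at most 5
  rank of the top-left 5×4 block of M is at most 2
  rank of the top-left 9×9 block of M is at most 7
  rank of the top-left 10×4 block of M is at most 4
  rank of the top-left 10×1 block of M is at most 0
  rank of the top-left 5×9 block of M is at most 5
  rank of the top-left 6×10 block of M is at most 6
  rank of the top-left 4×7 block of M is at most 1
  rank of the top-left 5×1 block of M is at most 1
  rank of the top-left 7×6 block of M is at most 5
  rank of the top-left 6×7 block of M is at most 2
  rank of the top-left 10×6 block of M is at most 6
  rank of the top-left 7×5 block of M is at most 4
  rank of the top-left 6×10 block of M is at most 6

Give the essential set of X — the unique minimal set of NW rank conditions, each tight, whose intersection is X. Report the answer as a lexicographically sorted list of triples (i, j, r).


Recovering R(i,j) via the rank-extension bound from the 23 conditions:

  row 1: 0 | 0 | 1 | 1 | 1 | 1 | 1 | 1 | 1 | 1 | 1 | 1
  row 2: 0 | 0 | 1 | 1 | 1 | 1 | 1 | 1 | 2 | 2 | 2 | 2
  row 3: 0 | 0 | 1 | 1 | 1 | 1 | 1 | 1 | 2 | 3 | 3 | 3
  row 4: 0 | 0 | 1 | 1 | 1 | 1 | 1 | 2 | 3 | 4 | 4 | 4
  row 5: 0 | 0 | 1 | 2 | 2 | 2 | 2 | 3 | 4 | 5 | 5 | 5
  row 6: 0 | 0 | 1 | 2 | 2 | 2 | 2 | 3 | 4 | 5 | 6 | 6
  row 7: 0 | 1 | 2 | 3 | 3 | 3 | 3 | 4 | 5 | 6 | 7 | 7
  row 8: 0 | 1 | 2 | 3 | 3 | 4 | 4 | 5 | 6 | 7 | 8 | 8
  row 9: 0 | 1 | 2 | 3 | 3 | 4 | 5 | 6 | 7 | 8 | 9 | 9
  row 10: 0 | 1 | 2 | 3 | 3 | 4 | 5 | 6 | 7 | 8 | 9 | 10
  row 11: 1 | 2 | 3 | 4 | 4 | 5 | 6 | 7 | 8 | 9 | 10 | 11
  row 12: 1 | 2 | 3 | 4 | 5 | 6 | 7 | 8 | 9 | 10 | 11 | 12

giving w = (3, 9, 10, 8, 4, 11, 2, 6, 7, 12, 1, 5) via Δ²R.

Rothe diagram D(w) (36 cells), 6 SE-corners (essential conditions):

[(3, 8, 1), (4, 7, 1), (6, 2, 0), (6, 7, 2), (10, 1, 0), (10, 5, 3)]


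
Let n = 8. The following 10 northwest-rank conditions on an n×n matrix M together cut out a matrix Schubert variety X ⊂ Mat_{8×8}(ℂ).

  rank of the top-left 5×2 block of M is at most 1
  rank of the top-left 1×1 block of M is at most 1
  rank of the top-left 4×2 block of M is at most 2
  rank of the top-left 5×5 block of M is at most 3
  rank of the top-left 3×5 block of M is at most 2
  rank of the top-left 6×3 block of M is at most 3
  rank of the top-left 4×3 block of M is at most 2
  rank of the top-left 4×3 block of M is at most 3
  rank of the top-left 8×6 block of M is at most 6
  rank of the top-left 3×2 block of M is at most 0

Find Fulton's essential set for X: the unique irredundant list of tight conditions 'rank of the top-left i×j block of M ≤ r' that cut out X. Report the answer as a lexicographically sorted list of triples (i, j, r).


Computing R[i][j] = min implied NW-rank bound (n=8, 10 conditions):

  i=1: 0 0 1 1 1 1 1 1
  i=2: 0 0 1 2 2 2 2 2
  i=3: 0 0 1 2 2 3 3 3
  i=4: 1 1 2 3 3 4 4 4
  i=5: 1 1 2 3 3 4 5 5
  i=6: 1 2 3 4 4 5 6 6
  i=7: 1 2 3 4 5 6 7 7
  i=8: 1 2 3 4 5 6 7 8

reading off 1-entries of Δ²R: w = (3, 4, 6, 1, 7, 2, 5, 8).

Rothe diagram D(w) (9 cells), 4 SE-corners (essential conditions):

[(3, 2, 0), (3, 5, 2), (5, 2, 1), (5, 5, 3)]


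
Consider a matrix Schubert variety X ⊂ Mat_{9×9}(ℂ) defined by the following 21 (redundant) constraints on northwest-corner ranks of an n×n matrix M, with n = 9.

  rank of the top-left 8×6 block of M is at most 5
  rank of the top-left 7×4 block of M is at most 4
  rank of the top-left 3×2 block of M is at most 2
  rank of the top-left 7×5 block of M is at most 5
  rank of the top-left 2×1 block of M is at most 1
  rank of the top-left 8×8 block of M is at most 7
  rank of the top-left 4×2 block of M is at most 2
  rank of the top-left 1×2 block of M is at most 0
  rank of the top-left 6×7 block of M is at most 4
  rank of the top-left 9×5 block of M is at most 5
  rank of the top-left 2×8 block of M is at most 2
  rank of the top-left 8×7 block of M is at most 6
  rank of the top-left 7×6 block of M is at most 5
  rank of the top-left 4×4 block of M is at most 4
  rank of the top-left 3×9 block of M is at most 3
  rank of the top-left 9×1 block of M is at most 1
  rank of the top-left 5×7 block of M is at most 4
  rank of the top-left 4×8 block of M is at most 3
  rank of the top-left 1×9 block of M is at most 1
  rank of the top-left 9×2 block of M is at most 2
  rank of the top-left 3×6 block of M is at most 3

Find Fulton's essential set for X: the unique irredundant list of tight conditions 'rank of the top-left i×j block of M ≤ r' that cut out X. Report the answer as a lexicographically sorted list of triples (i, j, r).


Propagating the 21 rank bounds to every northwest block:

  row 1: 0 | 0 | 1 | 1 | 1 | 1 | 1 | 1 | 1
  row 2: 1 | 1 | 2 | 2 | 2 | 2 | 2 | 2 | 2
  row 3: 1 | 2 | 3 | 3 | 3 | 3 | 3 | 3 | 3
  row 4: 1 | 2 | 3 | 3 | 3 | 3 | 3 | 3 | 4
  row 5: 1 | 2 | 3 | 4 | 4 | 4 | 4 | 4 | 5
  row 6: 1 | 2 | 3 | 4 | 4 | 4 | 4 | 5 | 6
  row 7: 1 | 2 | 3 | 4 | 5 | 5 | 5 | 6 | 7
  row 8: 1 | 2 | 3 | 4 | 5 | 5 | 6 | 7 | 8
  row 9: 1 | 2 | 3 | 4 | 5 | 6 | 7 | 8 | 9

second differences of R give the permutation w = (3, 1, 2, 9, 4, 8, 5, 7, 6).

Rothe diagram D(w) (11 cells), 4 SE-corners (essential conditions):

[(1, 2, 0), (4, 8, 3), (6, 7, 4), (8, 6, 5)]


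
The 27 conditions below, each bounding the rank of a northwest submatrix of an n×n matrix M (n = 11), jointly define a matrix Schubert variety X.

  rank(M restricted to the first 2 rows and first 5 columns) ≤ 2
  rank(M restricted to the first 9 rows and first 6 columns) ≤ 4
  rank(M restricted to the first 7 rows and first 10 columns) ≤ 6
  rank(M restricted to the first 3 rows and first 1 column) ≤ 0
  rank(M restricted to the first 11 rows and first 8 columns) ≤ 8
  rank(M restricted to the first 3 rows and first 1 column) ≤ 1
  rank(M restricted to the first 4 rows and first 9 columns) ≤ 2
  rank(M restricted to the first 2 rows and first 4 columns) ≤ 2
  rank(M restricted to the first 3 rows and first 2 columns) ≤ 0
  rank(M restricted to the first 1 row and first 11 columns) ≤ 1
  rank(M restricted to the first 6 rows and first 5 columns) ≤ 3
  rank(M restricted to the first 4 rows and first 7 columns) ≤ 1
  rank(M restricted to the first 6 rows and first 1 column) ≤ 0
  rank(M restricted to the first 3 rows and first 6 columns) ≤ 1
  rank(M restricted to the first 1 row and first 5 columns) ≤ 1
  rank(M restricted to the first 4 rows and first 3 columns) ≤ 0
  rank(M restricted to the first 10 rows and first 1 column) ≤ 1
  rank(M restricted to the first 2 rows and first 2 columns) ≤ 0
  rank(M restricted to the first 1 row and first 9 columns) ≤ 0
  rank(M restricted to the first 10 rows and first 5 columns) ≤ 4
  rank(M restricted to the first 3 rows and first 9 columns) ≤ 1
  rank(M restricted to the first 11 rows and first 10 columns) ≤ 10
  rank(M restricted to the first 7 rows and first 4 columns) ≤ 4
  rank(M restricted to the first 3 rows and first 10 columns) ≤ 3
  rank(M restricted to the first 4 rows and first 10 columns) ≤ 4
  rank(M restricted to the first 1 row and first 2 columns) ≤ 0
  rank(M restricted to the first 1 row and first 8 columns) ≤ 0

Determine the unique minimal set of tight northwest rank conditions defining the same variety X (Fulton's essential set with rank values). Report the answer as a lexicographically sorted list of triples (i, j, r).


Computing R[i][j] = min implied NW-rank bound (n=11, 27 conditions):

  R[1]: 0 | 0 | 0 | 0 | 0 | 0 | 0 | 0 | 0 | 1 | 1
  R[2]: 0 | 0 | 0 | 1 | 1 | 1 | 1 | 1 | 1 | 2 | 2
  R[3]: 0 | 0 | 0 | 1 | 1 | 1 | 1 | 1 | 1 | 2 | 3
  R[4]: 0 | 0 | 0 | 1 | 1 | 1 | 1 | 2 | 2 | 3 | 4
  R[5]: 0 | 1 | 1 | 2 | 2 | 2 | 2 | 3 | 3 | 4 | 5
  R[6]: 0 | 1 | 2 | 3 | 3 | 3 | 3 | 4 | 4 | 5 | 6
  R[7]: 1 | 2 | 3 | 4 | 4 | 4 | 4 | 5 | 5 | 6 | 7
  R[8]: 1 | 2 | 3 | 4 | 4 | 4 | 5 | 6 | 6 | 7 | 8
  R[9]: 1 | 2 | 3 | 4 | 4 | 4 | 5 | 6 | 7 | 8 | 9
  R[10]: 1 | 2 | 3 | 4 | 4 | 5 | 6 | 7 | 8 | 9 | 10
  R[11]: 1 | 2 | 3 | 4 | 5 | 6 | 7 | 8 | 9 | 10 | 11

second differences of R give the permutation w = (10, 4, 11, 8, 2, 3, 1, 7, 9, 6, 5).

7 SE-corners of the 33-cell Rothe diagram give Ess(w):

[(1, 9, 0), (3, 9, 1), (4, 3, 0), (4, 7, 1), (6, 1, 0), (9, 6, 4), (10, 5, 4)]


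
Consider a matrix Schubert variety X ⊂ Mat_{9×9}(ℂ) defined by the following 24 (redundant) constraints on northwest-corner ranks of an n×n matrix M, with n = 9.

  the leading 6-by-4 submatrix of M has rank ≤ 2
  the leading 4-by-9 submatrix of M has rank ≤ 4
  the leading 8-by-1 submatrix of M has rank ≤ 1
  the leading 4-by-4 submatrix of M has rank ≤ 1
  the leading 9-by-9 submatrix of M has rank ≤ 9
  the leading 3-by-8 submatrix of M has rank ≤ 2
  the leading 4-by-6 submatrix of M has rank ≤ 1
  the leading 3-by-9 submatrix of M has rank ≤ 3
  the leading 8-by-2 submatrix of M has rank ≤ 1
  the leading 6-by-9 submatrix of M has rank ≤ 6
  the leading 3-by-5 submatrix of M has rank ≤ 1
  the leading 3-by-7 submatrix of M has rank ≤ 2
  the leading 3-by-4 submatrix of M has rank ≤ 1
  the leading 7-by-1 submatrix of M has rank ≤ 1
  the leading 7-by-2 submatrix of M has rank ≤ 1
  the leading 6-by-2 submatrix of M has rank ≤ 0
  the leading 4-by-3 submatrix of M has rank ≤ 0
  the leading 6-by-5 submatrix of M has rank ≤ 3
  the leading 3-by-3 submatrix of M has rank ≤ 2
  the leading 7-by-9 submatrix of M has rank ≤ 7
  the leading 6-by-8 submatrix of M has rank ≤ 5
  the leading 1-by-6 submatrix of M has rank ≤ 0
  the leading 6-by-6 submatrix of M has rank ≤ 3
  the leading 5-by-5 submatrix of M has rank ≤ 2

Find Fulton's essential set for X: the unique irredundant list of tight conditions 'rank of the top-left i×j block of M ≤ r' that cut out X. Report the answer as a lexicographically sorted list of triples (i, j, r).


Computing R[i][j] = min implied NW-rank bound (n=9, 24 conditions):

  i=1: 0, 0, 0, 0, 0, 0, 1, 1, 1
  i=2: 0, 0, 0, 1, 1, 1, 2, 2, 2
  i=3: 0, 0, 0, 1, 1, 1, 2, 2, 3
  i=4: 0, 0, 0, 1, 1, 1, 2, 3, 4
  i=5: 0, 0, 1, 2, 2, 2, 3, 4, 5
  i=6: 0, 0, 1, 2, 3, 3, 4, 5, 6
  i=7: 1, 1, 2, 3, 4, 4, 5, 6, 7
  i=8: 1, 1, 2, 3, 4, 5, 6, 7, 8
  i=9: 1, 2, 3, 4, 5, 6, 7, 8, 9

second differences of R give the permutation w = (7, 4, 9, 8, 3, 5, 1, 6, 2).

ℓ(w)=25; the 6 essential cells (i,j,r):

[(1, 6, 0), (3, 8, 2), (4, 3, 0), (4, 6, 1), (6, 2, 0), (8, 2, 1)]


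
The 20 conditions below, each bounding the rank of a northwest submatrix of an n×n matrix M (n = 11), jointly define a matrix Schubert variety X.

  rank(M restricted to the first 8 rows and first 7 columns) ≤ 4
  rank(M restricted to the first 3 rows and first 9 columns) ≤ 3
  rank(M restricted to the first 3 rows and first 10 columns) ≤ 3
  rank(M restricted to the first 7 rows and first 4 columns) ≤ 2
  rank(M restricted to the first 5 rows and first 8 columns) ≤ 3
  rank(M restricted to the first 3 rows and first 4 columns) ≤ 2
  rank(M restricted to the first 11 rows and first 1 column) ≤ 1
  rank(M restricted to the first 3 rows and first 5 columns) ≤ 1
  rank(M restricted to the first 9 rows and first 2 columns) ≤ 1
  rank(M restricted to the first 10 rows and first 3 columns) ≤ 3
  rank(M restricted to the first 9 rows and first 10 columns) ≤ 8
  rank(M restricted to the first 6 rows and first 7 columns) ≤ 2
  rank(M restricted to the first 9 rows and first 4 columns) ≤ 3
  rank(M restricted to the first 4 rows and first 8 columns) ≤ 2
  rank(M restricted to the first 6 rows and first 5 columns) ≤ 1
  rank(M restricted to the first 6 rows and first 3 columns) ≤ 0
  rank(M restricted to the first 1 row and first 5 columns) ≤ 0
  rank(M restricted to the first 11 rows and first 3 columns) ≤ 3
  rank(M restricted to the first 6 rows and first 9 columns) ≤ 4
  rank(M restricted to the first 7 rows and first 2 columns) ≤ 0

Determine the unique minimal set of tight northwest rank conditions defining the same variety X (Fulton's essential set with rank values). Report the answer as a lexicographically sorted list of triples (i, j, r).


The tightest implied rank at each (i,j), from the 20 conditions:

  R[1]: 0 0 0 0 0 1 1 1 1 1 1
  R[2]: 0 0 0 1 1 2 2 2 2 2 2
  R[3]: 0 0 0 1 1 2 2 2 3 3 3
  R[4]: 0 0 0 1 1 2 2 2 3 4 4
  R[5]: 0 0 0 1 1 2 2 3 4 5 5
  R[6]: 0 0 0 1 1 2 2 3 4 5 6
  R[7]: 0 0 1 2 2 3 3 4 5 6 7
  R[8]: 1 1 2 3 3 4 4 5 6 7 8
  R[9]: 1 1 2 3 4 5 5 6 7 8 9
  R[10]: 1 2 3 4 5 6 6 7 8 9 10
  R[11]: 1 2 3 4 5 6 7 8 9 10 11

giving w = (6, 4, 9, 10, 8, 11, 3, 1, 5, 2, 7) via Δ²R.

7 SE-corners of the 33-cell Rothe diagram give Ess(w):

[(1, 5, 0), (4, 8, 2), (6, 3, 0), (6, 5, 1), (6, 7, 2), (7, 2, 0), (9, 2, 1)]


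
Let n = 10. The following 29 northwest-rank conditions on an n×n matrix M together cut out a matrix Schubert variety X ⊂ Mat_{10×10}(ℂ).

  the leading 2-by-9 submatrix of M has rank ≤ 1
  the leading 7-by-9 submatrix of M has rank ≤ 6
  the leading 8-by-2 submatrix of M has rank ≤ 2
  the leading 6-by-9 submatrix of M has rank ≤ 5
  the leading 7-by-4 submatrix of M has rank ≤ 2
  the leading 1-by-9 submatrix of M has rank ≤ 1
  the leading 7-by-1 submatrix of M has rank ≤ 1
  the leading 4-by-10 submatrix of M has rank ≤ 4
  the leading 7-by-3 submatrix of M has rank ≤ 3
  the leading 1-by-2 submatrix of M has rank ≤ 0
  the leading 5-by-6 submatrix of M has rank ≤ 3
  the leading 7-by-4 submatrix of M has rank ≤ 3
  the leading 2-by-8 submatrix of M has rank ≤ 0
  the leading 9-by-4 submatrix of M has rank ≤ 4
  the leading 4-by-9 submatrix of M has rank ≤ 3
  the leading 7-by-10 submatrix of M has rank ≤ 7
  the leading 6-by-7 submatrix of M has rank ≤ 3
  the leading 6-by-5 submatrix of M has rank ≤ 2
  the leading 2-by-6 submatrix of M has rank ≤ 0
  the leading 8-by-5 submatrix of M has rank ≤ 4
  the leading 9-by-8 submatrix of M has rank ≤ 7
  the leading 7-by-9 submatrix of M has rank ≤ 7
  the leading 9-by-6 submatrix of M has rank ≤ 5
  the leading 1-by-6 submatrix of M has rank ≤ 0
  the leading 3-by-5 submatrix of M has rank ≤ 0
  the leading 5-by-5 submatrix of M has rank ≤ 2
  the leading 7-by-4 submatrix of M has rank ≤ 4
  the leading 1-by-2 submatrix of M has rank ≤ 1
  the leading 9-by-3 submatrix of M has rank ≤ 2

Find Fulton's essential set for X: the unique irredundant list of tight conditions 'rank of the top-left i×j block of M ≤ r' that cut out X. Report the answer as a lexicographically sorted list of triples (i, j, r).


Reconstructing r_w from the 29 given conditions:

  row 1: 0, 0, 0, 0, 0, 0, 0, 0, 1, 1
  row 2: 0, 0, 0, 0, 0, 0, 0, 0, 1, 2
  row 3: 0, 0, 0, 0, 0, 1, 1, 1, 2, 3
  row 4: 1, 1, 1, 1, 1, 2, 2, 2, 3, 4
  row 5: 1, 2, 2, 2, 2, 3, 3, 3, 4, 5
  row 6: 1, 2, 2, 2, 2, 3, 3, 4, 5, 6
  row 7: 1, 2, 2, 2, 3, 4, 4, 5, 6, 7
  row 8: 1, 2, 2, 3, 4, 5, 5, 6, 7, 8
  row 9: 1, 2, 2, 3, 4, 5, 6, 7, 8, 9
  row 10: 1, 2, 3, 4, 5, 6, 7, 8, 9, 10

giving w = (9, 10, 6, 1, 2, 8, 5, 4, 7, 3) via Δ²R.

|D(w)|=29, |Ess(w)|=6:

[(2, 8, 0), (3, 5, 0), (6, 5, 2), (6, 7, 3), (7, 4, 2), (9, 3, 2)]


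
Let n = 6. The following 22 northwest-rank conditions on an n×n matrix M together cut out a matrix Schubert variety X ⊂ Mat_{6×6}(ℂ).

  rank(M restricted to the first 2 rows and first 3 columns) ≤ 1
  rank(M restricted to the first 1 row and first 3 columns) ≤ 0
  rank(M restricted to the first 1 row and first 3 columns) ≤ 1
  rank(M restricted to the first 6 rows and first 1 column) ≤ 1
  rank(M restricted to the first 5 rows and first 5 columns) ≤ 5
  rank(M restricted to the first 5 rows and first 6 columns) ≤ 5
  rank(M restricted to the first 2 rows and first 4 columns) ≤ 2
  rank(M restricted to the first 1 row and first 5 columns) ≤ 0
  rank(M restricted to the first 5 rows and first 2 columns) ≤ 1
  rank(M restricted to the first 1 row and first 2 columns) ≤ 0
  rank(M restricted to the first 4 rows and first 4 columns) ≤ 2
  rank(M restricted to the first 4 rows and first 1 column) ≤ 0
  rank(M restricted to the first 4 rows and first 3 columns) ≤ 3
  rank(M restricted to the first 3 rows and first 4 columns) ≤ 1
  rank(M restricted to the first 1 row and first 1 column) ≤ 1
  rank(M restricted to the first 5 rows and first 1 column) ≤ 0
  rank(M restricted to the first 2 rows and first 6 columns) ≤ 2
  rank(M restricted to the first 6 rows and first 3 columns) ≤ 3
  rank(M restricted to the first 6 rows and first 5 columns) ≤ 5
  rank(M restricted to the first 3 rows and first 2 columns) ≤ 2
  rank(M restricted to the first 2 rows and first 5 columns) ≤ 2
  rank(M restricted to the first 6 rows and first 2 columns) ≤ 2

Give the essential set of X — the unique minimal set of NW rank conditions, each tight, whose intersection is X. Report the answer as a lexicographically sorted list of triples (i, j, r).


The tightest implied rank at each (i,j), from the 22 conditions:

  R[1]: 0 0 0 0 0 1
  R[2]: 0 1 1 1 1 2
  R[3]: 0 1 1 1 2 3
  R[4]: 0 1 2 2 3 4
  R[5]: 0 1 2 3 4 5
  R[6]: 1 2 3 4 5 6

second differences of R give the permutation w = (6, 2, 5, 3, 4, 1).

Fulton essential set (3 of the 11 Rothe cells):

[(1, 5, 0), (3, 4, 1), (5, 1, 0)]


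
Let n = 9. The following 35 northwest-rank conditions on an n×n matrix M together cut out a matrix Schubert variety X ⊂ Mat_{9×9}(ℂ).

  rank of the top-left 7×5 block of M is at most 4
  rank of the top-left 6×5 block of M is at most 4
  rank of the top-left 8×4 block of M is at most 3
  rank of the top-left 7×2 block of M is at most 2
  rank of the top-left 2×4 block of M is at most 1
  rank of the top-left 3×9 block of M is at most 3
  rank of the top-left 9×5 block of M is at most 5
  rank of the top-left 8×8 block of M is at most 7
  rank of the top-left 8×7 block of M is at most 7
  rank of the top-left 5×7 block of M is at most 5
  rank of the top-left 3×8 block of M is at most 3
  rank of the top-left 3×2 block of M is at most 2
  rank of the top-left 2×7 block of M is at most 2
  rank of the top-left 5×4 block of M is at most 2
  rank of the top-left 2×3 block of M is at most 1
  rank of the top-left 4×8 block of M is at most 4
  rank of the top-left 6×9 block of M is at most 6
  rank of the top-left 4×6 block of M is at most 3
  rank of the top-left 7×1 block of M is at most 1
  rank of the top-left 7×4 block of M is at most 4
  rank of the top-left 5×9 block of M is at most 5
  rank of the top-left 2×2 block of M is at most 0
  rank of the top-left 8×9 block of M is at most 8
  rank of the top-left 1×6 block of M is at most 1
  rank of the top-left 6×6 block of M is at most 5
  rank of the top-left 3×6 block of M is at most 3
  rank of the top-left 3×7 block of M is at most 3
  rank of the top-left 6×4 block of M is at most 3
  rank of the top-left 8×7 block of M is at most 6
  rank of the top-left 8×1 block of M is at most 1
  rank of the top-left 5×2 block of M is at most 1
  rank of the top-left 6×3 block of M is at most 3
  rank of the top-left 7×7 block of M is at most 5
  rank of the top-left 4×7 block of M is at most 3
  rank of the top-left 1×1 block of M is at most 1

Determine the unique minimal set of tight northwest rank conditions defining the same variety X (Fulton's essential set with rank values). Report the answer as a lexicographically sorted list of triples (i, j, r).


Rank table r_w(9×9) implied by the 35 constraints:

  row 1: 0  0  1  1  1  1  1  1  1
  row 2: 0  0  1  1  2  2  2  2  2
  row 3: 1  1  2  2  3  3  3  3  3
  row 4: 1  1  2  2  3  3  3  4  4
  row 5: 1  1  2  2  3  4  4  5  5
  row 6: 1  2  3  3  4  5  5  6  6
  row 7: 1  2  3  3  4  5  5  6  7
  row 8: 1  2  3  3  4  5  6  7  8
  row 9: 1  2  3  4  5  6  7  8  9

second differences of R give the permutation w = (3, 5, 1, 8, 6, 2, 9, 7, 4).

7 SE-corners of the 14-cell Rothe diagram give Ess(w):

[(2, 2, 0), (2, 4, 1), (4, 7, 3), (5, 2, 1), (5, 4, 2), (7, 7, 5), (8, 4, 3)]


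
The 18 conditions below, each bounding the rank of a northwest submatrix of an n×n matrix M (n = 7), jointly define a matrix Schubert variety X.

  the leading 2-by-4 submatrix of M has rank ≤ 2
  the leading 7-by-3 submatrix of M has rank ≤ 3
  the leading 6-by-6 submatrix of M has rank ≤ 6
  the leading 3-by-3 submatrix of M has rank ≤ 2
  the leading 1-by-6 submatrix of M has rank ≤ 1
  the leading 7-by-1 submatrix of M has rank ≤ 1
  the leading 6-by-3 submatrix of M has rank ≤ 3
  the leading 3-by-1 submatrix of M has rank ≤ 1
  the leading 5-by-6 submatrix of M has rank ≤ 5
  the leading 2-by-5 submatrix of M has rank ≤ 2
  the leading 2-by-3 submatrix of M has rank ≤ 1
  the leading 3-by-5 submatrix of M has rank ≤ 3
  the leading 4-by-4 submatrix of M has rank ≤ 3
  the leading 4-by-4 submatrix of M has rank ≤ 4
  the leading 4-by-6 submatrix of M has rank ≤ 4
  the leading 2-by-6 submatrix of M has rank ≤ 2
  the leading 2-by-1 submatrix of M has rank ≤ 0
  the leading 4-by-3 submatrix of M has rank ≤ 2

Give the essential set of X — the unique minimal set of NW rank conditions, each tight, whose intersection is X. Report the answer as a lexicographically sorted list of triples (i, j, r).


The tightest implied rank at each (i,j), from the 18 conditions:

  0 | 1 | 1 | 1 | 1 | 1 | 1
  0 | 1 | 1 | 2 | 2 | 2 | 2
  1 | 2 | 2 | 3 | 3 | 3 | 3
  1 | 2 | 2 | 3 | 4 | 4 | 4
  1 | 2 | 3 | 4 | 5 | 5 | 5
  1 | 2 | 3 | 4 | 5 | 6 | 6
  1 | 2 | 3 | 4 | 5 | 6 | 7

giving w = (2, 4, 1, 5, 3, 6, 7) via Δ²R.

3 SE-corners of the 4-cell Rothe diagram give Ess(w):

[(2, 1, 0), (2, 3, 1), (4, 3, 2)]


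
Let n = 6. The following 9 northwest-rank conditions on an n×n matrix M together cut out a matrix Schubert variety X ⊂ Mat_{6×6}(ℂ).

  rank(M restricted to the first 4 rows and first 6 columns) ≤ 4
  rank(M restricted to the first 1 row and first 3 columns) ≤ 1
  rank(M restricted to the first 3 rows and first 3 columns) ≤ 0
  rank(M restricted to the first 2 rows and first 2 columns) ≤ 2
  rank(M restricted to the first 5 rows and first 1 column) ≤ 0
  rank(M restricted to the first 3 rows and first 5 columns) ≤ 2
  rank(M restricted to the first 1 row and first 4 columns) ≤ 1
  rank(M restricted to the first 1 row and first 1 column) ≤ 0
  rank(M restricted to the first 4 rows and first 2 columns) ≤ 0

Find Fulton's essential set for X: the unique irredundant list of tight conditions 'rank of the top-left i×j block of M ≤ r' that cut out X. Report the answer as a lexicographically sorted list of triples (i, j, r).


Propagating the 9 rank bounds to every northwest block:

  row 1: 0 | 0 | 0 | 1 | 1 | 1
  row 2: 0 | 0 | 0 | 1 | 2 | 2
  row 3: 0 | 0 | 0 | 1 | 2 | 3
  row 4: 0 | 0 | 1 | 2 | 3 | 4
  row 5: 0 | 1 | 2 | 3 | 4 | 5
  row 6: 1 | 2 | 3 | 4 | 5 | 6

hence w(1..6) = (4, 5, 6, 3, 2, 1).

ℓ(w)=12; the 3 essential cells (i,j,r):

[(3, 3, 0), (4, 2, 0), (5, 1, 0)]


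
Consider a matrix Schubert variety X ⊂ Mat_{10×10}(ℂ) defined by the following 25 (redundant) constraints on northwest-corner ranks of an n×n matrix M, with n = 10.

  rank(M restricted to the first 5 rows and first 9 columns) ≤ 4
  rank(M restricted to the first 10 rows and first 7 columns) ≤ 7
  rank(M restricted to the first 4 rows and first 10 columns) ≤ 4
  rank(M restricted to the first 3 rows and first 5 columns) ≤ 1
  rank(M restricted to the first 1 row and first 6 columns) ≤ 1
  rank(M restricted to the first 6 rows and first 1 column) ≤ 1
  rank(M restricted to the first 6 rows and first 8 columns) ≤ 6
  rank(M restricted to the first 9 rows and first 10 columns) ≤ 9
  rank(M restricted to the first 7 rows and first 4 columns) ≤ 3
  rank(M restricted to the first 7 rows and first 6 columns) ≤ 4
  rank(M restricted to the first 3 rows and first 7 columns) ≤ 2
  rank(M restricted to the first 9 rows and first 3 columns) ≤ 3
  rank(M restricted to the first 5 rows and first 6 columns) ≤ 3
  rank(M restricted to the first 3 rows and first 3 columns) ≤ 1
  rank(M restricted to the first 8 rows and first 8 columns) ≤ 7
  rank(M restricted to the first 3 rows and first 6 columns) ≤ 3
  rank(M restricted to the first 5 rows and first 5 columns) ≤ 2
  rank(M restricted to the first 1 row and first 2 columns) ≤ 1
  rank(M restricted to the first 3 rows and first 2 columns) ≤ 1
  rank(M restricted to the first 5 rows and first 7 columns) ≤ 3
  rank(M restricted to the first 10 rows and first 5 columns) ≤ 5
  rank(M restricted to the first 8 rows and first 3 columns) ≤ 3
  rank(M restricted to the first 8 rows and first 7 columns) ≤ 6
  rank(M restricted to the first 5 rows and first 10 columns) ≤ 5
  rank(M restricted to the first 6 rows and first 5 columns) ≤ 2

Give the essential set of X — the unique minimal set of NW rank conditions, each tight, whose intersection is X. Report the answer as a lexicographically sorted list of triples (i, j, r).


The tightest implied rank at each (i,j), from the 25 conditions:

  row 1: 1 | 1 | 1 | 1 | 1 | 1 | 1 | 1 | 1 | 1
  row 2: 1 | 1 | 1 | 1 | 1 | 2 | 2 | 2 | 2 | 2
  row 3: 1 | 1 | 1 | 1 | 1 | 2 | 2 | 3 | 3 | 3
  row 4: 1 | 2 | 2 | 2 | 2 | 3 | 3 | 4 | 4 | 4
  row 5: 1 | 2 | 2 | 2 | 2 | 3 | 3 | 4 | 4 | 5
  row 6: 1 | 2 | 2 | 2 | 2 | 3 | 4 | 5 | 5 | 6
  row 7: 1 | 2 | 3 | 3 | 3 | 4 | 5 | 6 | 6 | 7
  row 8: 1 | 2 | 3 | 4 | 4 | 5 | 6 | 7 | 7 | 8
  row 9: 1 | 2 | 3 | 4 | 5 | 6 | 7 | 8 | 8 | 9
  row 10: 1 | 2 | 3 | 4 | 5 | 6 | 7 | 8 | 9 | 10

so w = (1, 6, 8, 2, 10, 7, 3, 4, 5, 9).

|D(w)|=17, |Ess(w)|=5:

[(3, 5, 1), (3, 7, 2), (5, 7, 3), (5, 9, 4), (6, 5, 2)]
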